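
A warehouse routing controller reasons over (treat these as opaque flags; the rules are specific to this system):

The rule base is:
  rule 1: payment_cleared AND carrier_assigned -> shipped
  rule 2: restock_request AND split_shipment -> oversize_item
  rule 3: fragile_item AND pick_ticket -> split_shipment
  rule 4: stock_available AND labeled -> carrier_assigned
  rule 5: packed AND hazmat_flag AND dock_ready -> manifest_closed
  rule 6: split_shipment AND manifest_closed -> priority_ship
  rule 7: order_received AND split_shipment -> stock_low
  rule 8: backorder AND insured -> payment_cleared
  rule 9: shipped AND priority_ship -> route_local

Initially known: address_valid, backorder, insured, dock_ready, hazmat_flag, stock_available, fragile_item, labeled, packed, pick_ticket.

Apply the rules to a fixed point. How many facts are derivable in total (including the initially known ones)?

[1] rule 3 [fragile_item AND pick_ticket -> split_shipment]; rule 4 [stock_available AND labeled -> carrier_assigned]; rule 5 [packed AND hazmat_flag AND dock_ready -> manifest_closed]; rule 8 [backorder AND insured -> payment_cleared]. ⇒ new: split_shipment, carrier_assigned, manifest_closed, payment_cleared.
[2] rule 1 [payment_cleared AND carrier_assigned -> shipped]; rule 6 [split_shipment AND manifest_closed -> priority_ship]. ⇒ new: shipped, priority_ship.
[3] rule 9 [shipped AND priority_ship -> route_local]. ⇒ new: route_local.
Closure: {address_valid, backorder, carrier_assigned, dock_ready, fragile_item, hazmat_flag, insured, labeled, manifest_closed, packed, payment_cleared, pick_ticket, priority_ship, route_local, shipped, split_shipment, stock_available} — 17 facts.

17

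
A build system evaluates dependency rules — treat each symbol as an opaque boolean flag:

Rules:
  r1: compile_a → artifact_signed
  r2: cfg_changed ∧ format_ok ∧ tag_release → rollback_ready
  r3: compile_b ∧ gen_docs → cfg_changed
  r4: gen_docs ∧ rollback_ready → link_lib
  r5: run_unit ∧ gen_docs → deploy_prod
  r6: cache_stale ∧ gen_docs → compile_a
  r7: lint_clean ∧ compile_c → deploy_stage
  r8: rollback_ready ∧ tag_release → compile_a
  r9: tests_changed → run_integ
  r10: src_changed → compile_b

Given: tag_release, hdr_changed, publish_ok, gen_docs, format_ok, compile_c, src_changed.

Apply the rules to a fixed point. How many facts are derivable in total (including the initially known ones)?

13

Round 1 fires r10, giving compile_b.
Round 2 fires r3, giving cfg_changed.
Round 3 fires r2, giving rollback_ready.
Round 4 fires r4, r8, giving link_lib, compile_a.
Round 5 fires r1, giving artifact_signed.
Closure: {artifact_signed, cfg_changed, compile_a, compile_b, compile_c, format_ok, gen_docs, hdr_changed, link_lib, publish_ok, rollback_ready, src_changed, tag_release} — 13 facts.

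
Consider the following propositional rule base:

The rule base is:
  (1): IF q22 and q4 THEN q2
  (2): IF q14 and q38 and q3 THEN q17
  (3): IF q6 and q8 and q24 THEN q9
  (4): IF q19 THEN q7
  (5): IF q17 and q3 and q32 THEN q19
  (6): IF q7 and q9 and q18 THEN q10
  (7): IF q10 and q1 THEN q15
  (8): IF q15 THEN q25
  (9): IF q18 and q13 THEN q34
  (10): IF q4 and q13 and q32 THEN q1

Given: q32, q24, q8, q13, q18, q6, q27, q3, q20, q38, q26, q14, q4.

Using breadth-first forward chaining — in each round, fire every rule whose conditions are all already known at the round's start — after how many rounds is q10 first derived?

4

[1] (2) [IF q14 and q38 and q3 THEN q17]; (3) [IF q6 and q8 and q24 THEN q9]; (9) [IF q18 and q13 THEN q34]; (10) [IF q4 and q13 and q32 THEN q1]. ⇒ new: q17, q9, q34, q1.
[2] (5) [IF q17 and q3 and q32 THEN q19]. ⇒ new: q19.
[3] (4) [IF q19 THEN q7]. ⇒ new: q7.
[4] (6) [IF q7 and q9 and q18 THEN q10]. ⇒ new: q10.
q10 first appears in round 4.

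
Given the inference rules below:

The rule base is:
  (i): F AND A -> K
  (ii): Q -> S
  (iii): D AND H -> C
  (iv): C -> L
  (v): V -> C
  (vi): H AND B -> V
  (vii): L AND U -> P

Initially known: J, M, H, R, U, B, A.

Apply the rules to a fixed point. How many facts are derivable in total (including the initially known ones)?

11

Round 1: (vi) [H AND B -> V]. New: V.
Round 2: (v) [V -> C]. New: C.
Round 3: (iv) [C -> L]. New: L.
Round 4: (vii) [L AND U -> P]. New: P.
Closure: {A, B, C, H, J, L, M, P, R, U, V} — 11 facts.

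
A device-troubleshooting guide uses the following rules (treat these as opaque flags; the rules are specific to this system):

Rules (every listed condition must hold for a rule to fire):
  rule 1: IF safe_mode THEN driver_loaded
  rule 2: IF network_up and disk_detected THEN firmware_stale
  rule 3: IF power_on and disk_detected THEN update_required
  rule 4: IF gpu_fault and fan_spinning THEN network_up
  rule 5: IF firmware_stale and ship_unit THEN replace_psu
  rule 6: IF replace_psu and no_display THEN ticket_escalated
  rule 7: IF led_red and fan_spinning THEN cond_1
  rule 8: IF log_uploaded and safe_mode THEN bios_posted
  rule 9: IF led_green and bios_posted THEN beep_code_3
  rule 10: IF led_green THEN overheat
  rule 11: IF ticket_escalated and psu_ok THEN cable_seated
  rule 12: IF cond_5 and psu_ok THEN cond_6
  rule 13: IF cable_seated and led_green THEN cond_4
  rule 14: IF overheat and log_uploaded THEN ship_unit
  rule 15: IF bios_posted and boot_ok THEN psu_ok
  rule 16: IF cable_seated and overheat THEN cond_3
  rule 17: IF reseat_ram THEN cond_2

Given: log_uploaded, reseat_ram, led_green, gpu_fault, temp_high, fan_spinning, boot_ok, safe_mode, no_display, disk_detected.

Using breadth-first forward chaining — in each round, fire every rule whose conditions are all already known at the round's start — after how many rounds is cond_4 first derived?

6

[1] rule 1 [IF safe_mode THEN driver_loaded]; rule 4 [IF gpu_fault and fan_spinning THEN network_up]; rule 8 [IF log_uploaded and safe_mode THEN bios_posted]; rule 10 [IF led_green THEN overheat]; rule 17 [IF reseat_ram THEN cond_2]. ⇒ new: driver_loaded, network_up, bios_posted, overheat, cond_2.
[2] rule 2 [IF network_up and disk_detected THEN firmware_stale]; rule 9 [IF led_green and bios_posted THEN beep_code_3]; rule 14 [IF overheat and log_uploaded THEN ship_unit]; rule 15 [IF bios_posted and boot_ok THEN psu_ok]. ⇒ new: firmware_stale, beep_code_3, ship_unit, psu_ok.
[3] rule 5 [IF firmware_stale and ship_unit THEN replace_psu]. ⇒ new: replace_psu.
[4] rule 6 [IF replace_psu and no_display THEN ticket_escalated]. ⇒ new: ticket_escalated.
[5] rule 11 [IF ticket_escalated and psu_ok THEN cable_seated]. ⇒ new: cable_seated.
[6] rule 13 [IF cable_seated and led_green THEN cond_4]; rule 16 [IF cable_seated and overheat THEN cond_3]. ⇒ new: cond_4, cond_3.
cond_4 first appears in round 6.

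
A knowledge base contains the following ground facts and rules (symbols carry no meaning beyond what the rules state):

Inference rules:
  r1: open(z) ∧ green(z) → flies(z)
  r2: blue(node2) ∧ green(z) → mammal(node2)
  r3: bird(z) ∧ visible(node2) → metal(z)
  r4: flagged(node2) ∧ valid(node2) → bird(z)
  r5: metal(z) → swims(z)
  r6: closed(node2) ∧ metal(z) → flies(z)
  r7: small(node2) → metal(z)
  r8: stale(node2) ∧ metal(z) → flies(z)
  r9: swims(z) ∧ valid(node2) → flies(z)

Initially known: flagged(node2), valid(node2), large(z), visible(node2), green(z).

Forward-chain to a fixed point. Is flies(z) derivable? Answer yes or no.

yes

Round 1 fires r4, giving bird(z).
Round 2 fires r3, giving metal(z).
Round 3 fires r5, giving swims(z).
Round 4 fires r9, giving flies(z).
flies(z) appears in round 4, so it is derivable.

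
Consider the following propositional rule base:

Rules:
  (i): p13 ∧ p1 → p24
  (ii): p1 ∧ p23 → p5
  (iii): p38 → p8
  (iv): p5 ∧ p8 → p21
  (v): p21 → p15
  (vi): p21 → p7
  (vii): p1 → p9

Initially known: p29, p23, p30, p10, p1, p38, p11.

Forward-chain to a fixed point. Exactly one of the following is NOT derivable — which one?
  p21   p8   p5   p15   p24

Round 1 — (ii), (iii), (vii), derive p5, p8, p9.
Round 2 — (iv), derive p21.
Round 3 — (v), (vi), derive p15, p7.
Derived: p8 (round 1), p5 (round 1), p15 (round 3), p21 (round 2). p24 never appears in any round.

p24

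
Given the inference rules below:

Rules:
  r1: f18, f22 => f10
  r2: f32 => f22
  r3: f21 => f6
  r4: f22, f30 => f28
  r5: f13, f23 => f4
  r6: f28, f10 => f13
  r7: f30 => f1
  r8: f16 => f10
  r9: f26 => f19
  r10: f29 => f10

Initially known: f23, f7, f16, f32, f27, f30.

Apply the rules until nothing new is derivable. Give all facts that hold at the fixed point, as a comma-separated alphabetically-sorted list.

f1, f10, f13, f16, f22, f23, f27, f28, f30, f32, f4, f7

Round 1: r2 [f32 => f22]; r7 [f30 => f1]; r8 [f16 => f10]. New: f22, f1, f10.
Round 2: r4 [f22, f30 => f28]. New: f28.
Round 3: r6 [f28, f10 => f13]. New: f13.
Round 4: r5 [f13, f23 => f4]. New: f4.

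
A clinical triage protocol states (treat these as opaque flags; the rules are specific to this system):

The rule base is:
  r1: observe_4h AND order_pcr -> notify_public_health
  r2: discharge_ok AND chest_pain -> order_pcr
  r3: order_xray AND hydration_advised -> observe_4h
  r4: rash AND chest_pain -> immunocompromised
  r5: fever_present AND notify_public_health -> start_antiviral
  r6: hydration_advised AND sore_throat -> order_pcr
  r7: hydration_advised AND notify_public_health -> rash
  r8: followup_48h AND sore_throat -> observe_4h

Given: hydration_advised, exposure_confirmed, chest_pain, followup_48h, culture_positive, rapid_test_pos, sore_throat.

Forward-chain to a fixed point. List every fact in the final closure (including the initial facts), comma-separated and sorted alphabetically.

[1] r6 [hydration_advised AND sore_throat -> order_pcr]; r8 [followup_48h AND sore_throat -> observe_4h]. ⇒ new: order_pcr, observe_4h.
[2] r1 [observe_4h AND order_pcr -> notify_public_health]. ⇒ new: notify_public_health.
[3] r7 [hydration_advised AND notify_public_health -> rash]. ⇒ new: rash.
[4] r4 [rash AND chest_pain -> immunocompromised]. ⇒ new: immunocompromised.

chest_pain, culture_positive, exposure_confirmed, followup_48h, hydration_advised, immunocompromised, notify_public_health, observe_4h, order_pcr, rapid_test_pos, rash, sore_throat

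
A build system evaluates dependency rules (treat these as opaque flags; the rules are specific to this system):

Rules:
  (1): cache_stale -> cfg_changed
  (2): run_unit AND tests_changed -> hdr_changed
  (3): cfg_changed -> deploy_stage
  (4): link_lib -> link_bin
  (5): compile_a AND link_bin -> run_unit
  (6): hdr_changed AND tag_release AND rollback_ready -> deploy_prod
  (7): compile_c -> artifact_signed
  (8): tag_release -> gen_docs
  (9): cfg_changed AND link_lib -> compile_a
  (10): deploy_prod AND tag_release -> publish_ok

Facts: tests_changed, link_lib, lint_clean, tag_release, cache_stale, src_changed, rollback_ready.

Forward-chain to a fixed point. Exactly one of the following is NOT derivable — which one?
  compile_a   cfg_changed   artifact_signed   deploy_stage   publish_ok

[1] (1) [cache_stale -> cfg_changed]; (4) [link_lib -> link_bin]; (8) [tag_release -> gen_docs]. ⇒ new: cfg_changed, link_bin, gen_docs.
[2] (3) [cfg_changed -> deploy_stage]; (9) [cfg_changed AND link_lib -> compile_a]. ⇒ new: deploy_stage, compile_a.
[3] (5) [compile_a AND link_bin -> run_unit]. ⇒ new: run_unit.
[4] (2) [run_unit AND tests_changed -> hdr_changed]. ⇒ new: hdr_changed.
[5] (6) [hdr_changed AND tag_release AND rollback_ready -> deploy_prod]. ⇒ new: deploy_prod.
[6] (10) [deploy_prod AND tag_release -> publish_ok]. ⇒ new: publish_ok.
Derived: cfg_changed (round 1), deploy_stage (round 2), publish_ok (round 6), compile_a (round 2). artifact_signed never appears in any round.

artifact_signed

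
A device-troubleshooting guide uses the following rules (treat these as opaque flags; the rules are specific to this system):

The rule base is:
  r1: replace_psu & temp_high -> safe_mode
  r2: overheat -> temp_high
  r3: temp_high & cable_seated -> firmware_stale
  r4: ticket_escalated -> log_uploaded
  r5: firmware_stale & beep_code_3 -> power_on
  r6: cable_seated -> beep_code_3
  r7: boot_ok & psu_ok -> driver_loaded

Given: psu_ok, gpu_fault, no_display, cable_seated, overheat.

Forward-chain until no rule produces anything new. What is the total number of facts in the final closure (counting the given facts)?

9

[1] r2 [overheat -> temp_high]; r6 [cable_seated -> beep_code_3]. ⇒ new: temp_high, beep_code_3.
[2] r3 [temp_high & cable_seated -> firmware_stale]. ⇒ new: firmware_stale.
[3] r5 [firmware_stale & beep_code_3 -> power_on]. ⇒ new: power_on.
Closure: {beep_code_3, cable_seated, firmware_stale, gpu_fault, no_display, overheat, power_on, psu_ok, temp_high} — 9 facts.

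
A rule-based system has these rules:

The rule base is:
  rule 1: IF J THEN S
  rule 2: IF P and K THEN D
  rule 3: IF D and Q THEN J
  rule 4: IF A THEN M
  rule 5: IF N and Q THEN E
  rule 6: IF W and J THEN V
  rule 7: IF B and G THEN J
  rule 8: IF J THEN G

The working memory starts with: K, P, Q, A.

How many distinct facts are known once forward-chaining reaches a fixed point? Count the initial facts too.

9

Round 1: rule 2 [IF P and K THEN D]; rule 4 [IF A THEN M]. Adds D, M.
Round 2: rule 3 [IF D and Q THEN J]. Adds J.
Round 3: rule 1 [IF J THEN S]; rule 8 [IF J THEN G]. Adds S, G.
Closure: {A, D, G, J, K, M, P, Q, S} — 9 facts.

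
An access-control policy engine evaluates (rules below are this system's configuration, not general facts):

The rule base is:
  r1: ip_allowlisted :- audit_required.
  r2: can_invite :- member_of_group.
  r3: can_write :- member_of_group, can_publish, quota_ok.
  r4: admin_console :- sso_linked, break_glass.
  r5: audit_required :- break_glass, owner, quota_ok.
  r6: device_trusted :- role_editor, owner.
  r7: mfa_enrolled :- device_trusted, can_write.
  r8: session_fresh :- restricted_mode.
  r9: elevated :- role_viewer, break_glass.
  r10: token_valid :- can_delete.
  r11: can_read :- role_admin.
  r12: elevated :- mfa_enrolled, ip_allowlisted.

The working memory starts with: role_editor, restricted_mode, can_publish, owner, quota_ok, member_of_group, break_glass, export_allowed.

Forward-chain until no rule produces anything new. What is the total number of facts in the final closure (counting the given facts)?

[1] r2 [can_invite :- member_of_group.]; r3 [can_write :- member_of_group, can_publish, quota_ok.]; r5 [audit_required :- break_glass, owner, quota_ok.]; r6 [device_trusted :- role_editor, owner.]; r8 [session_fresh :- restricted_mode.]. ⇒ new: can_invite, can_write, audit_required, device_trusted, session_fresh.
[2] r1 [ip_allowlisted :- audit_required.]; r7 [mfa_enrolled :- device_trusted, can_write.]. ⇒ new: ip_allowlisted, mfa_enrolled.
[3] r12 [elevated :- mfa_enrolled, ip_allowlisted.]. ⇒ new: elevated.
Closure: {audit_required, break_glass, can_invite, can_publish, can_write, device_trusted, elevated, export_allowed, ip_allowlisted, member_of_group, mfa_enrolled, owner, quota_ok, restricted_mode, role_editor, session_fresh} — 16 facts.

16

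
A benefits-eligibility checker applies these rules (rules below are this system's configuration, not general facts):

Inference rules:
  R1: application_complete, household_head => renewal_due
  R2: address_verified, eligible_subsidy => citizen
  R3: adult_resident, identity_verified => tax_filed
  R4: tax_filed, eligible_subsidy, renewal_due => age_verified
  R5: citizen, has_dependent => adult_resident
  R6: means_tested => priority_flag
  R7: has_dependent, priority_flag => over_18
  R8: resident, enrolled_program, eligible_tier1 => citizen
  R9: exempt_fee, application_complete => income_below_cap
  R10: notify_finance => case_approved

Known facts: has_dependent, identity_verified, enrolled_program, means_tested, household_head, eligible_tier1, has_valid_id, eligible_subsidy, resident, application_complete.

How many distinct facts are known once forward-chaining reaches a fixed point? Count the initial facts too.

Round 1: R1 [application_complete, household_head => renewal_due]; R6 [means_tested => priority_flag]; R8 [resident, enrolled_program, eligible_tier1 => citizen]. New: renewal_due, priority_flag, citizen.
Round 2: R5 [citizen, has_dependent => adult_resident]; R7 [has_dependent, priority_flag => over_18]. New: adult_resident, over_18.
Round 3: R3 [adult_resident, identity_verified => tax_filed]. New: tax_filed.
Round 4: R4 [tax_filed, eligible_subsidy, renewal_due => age_verified]. New: age_verified.
Closure: {adult_resident, age_verified, application_complete, citizen, eligible_subsidy, eligible_tier1, enrolled_program, has_dependent, has_valid_id, household_head, identity_verified, means_tested, over_18, priority_flag, renewal_due, resident, tax_filed} — 17 facts.

17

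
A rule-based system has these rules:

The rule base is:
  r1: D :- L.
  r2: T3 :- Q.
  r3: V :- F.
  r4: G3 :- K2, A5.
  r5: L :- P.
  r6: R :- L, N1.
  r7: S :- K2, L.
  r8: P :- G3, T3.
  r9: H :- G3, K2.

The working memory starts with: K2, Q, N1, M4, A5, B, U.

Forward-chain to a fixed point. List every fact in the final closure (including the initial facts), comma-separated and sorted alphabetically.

Round 1: r2 [T3 :- Q.]; r4 [G3 :- K2, A5.]. New: T3, G3.
Round 2: r8 [P :- G3, T3.]; r9 [H :- G3, K2.]. New: P, H.
Round 3: r5 [L :- P.]. New: L.
Round 4: r1 [D :- L.]; r6 [R :- L, N1.]; r7 [S :- K2, L.]. New: D, R, S.

A5, B, D, G3, H, K2, L, M4, N1, P, Q, R, S, T3, U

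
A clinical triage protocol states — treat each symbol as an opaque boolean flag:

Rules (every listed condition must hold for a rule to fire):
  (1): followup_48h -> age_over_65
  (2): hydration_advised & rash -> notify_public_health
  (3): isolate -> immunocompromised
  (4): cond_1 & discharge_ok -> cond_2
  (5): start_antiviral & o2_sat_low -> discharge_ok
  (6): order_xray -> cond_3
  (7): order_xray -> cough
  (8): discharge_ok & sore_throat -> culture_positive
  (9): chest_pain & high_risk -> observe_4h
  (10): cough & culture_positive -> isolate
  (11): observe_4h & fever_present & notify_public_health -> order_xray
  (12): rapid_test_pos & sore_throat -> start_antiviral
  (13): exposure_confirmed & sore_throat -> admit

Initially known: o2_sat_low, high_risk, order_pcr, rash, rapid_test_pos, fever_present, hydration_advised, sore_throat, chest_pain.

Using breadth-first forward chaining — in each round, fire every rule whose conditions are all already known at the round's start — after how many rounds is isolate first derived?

Round 1: (2) [hydration_advised & rash -> notify_public_health]; (9) [chest_pain & high_risk -> observe_4h]; (12) [rapid_test_pos & sore_throat -> start_antiviral]. Adds notify_public_health, observe_4h, start_antiviral.
Round 2: (5) [start_antiviral & o2_sat_low -> discharge_ok]; (11) [observe_4h & fever_present & notify_public_health -> order_xray]. Adds discharge_ok, order_xray.
Round 3: (6) [order_xray -> cond_3]; (7) [order_xray -> cough]; (8) [discharge_ok & sore_throat -> culture_positive]. Adds cond_3, cough, culture_positive.
Round 4: (10) [cough & culture_positive -> isolate]. Adds isolate.
isolate first appears in round 4.

4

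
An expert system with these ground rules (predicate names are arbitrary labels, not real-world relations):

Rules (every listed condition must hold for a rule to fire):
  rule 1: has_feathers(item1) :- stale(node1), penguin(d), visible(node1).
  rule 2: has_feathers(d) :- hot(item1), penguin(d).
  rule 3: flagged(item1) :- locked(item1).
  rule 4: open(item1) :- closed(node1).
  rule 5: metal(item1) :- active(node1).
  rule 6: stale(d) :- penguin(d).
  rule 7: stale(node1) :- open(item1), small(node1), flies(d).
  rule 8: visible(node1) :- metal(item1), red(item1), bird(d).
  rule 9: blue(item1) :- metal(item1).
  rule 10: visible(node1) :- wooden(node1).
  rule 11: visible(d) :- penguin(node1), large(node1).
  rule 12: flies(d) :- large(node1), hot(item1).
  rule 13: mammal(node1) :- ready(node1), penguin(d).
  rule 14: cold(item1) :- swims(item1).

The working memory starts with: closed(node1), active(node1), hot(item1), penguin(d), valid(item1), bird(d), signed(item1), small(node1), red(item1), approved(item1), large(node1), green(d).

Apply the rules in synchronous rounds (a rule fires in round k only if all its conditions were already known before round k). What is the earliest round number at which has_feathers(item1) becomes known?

3

Round 1: rule 2 [has_feathers(d) :- hot(item1), penguin(d).]; rule 4 [open(item1) :- closed(node1).]; rule 5 [metal(item1) :- active(node1).]; rule 6 [stale(d) :- penguin(d).]; rule 12 [flies(d) :- large(node1), hot(item1).]. New: has_feathers(d), open(item1), metal(item1), stale(d), flies(d).
Round 2: rule 7 [stale(node1) :- open(item1), small(node1), flies(d).]; rule 8 [visible(node1) :- metal(item1), red(item1), bird(d).]; rule 9 [blue(item1) :- metal(item1).]. New: stale(node1), visible(node1), blue(item1).
Round 3: rule 1 [has_feathers(item1) :- stale(node1), penguin(d), visible(node1).]. New: has_feathers(item1).
has_feathers(item1) first appears in round 3.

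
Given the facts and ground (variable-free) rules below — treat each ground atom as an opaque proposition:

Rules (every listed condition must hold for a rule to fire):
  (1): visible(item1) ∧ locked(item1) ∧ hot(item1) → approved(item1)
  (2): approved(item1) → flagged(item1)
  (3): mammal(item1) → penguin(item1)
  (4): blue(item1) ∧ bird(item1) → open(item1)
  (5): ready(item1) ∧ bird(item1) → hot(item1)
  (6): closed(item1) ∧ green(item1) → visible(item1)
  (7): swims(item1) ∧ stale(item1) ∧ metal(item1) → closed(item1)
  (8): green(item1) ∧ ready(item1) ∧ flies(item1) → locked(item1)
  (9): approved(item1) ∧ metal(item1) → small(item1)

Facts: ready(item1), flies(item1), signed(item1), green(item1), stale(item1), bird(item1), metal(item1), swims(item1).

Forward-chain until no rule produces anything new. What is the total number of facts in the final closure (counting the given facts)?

15

Round 1 fires (5), (7), (8), giving hot(item1), closed(item1), locked(item1).
Round 2 fires (6), giving visible(item1).
Round 3 fires (1), giving approved(item1).
Round 4 fires (2), (9), giving flagged(item1), small(item1).
Closure: {approved(item1), bird(item1), closed(item1), flagged(item1), flies(item1), green(item1), hot(item1), locked(item1), metal(item1), ready(item1), signed(item1), small(item1), stale(item1), swims(item1), visible(item1)} — 15 facts.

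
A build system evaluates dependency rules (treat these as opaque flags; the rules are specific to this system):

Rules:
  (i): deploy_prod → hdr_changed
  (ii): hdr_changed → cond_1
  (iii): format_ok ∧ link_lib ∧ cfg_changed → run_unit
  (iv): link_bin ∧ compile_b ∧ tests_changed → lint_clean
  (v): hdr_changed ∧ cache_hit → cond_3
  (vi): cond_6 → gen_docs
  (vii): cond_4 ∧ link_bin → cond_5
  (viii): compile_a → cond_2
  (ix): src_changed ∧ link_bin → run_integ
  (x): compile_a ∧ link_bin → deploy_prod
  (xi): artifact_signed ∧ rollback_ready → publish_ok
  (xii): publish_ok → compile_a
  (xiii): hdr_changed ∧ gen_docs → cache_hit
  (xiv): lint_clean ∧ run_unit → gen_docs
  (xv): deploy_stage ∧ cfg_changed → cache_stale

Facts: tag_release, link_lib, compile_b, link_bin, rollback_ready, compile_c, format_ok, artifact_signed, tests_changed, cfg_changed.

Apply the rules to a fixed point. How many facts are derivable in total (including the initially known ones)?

Round 1: (iii) [format_ok ∧ link_lib ∧ cfg_changed → run_unit]; (iv) [link_bin ∧ compile_b ∧ tests_changed → lint_clean]; (xi) [artifact_signed ∧ rollback_ready → publish_ok]. Adds run_unit, lint_clean, publish_ok.
Round 2: (xii) [publish_ok → compile_a]; (xiv) [lint_clean ∧ run_unit → gen_docs]. Adds compile_a, gen_docs.
Round 3: (viii) [compile_a → cond_2]; (x) [compile_a ∧ link_bin → deploy_prod]. Adds cond_2, deploy_prod.
Round 4: (i) [deploy_prod → hdr_changed]. Adds hdr_changed.
Round 5: (ii) [hdr_changed → cond_1]; (xiii) [hdr_changed ∧ gen_docs → cache_hit]. Adds cond_1, cache_hit.
Round 6: (v) [hdr_changed ∧ cache_hit → cond_3]. Adds cond_3.
Closure: {artifact_signed, cache_hit, cfg_changed, compile_a, compile_b, compile_c, cond_1, cond_2, cond_3, deploy_prod, format_ok, gen_docs, hdr_changed, link_bin, link_lib, lint_clean, publish_ok, rollback_ready, run_unit, tag_release, tests_changed} — 21 facts.

21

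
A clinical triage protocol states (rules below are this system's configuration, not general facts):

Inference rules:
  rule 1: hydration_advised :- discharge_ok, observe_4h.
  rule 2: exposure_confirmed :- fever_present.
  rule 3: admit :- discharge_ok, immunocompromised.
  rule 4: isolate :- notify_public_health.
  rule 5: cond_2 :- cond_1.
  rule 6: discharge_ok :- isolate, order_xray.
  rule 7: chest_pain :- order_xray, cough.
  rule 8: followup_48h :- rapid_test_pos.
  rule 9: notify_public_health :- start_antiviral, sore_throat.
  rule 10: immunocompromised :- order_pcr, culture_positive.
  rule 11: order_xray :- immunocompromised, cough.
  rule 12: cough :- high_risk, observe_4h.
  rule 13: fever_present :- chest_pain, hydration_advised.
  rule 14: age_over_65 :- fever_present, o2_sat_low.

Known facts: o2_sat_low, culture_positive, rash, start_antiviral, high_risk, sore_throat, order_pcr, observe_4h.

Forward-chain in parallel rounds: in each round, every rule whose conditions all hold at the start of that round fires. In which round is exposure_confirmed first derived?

6

Round 1 fires rule 9, rule 10, rule 12, giving notify_public_health, immunocompromised, cough.
Round 2 fires rule 4, rule 11, giving isolate, order_xray.
Round 3 fires rule 6, rule 7, giving discharge_ok, chest_pain.
Round 4 fires rule 1, rule 3, giving hydration_advised, admit.
Round 5 fires rule 13, giving fever_present.
Round 6 fires rule 2, rule 14, giving exposure_confirmed, age_over_65.
exposure_confirmed first appears in round 6.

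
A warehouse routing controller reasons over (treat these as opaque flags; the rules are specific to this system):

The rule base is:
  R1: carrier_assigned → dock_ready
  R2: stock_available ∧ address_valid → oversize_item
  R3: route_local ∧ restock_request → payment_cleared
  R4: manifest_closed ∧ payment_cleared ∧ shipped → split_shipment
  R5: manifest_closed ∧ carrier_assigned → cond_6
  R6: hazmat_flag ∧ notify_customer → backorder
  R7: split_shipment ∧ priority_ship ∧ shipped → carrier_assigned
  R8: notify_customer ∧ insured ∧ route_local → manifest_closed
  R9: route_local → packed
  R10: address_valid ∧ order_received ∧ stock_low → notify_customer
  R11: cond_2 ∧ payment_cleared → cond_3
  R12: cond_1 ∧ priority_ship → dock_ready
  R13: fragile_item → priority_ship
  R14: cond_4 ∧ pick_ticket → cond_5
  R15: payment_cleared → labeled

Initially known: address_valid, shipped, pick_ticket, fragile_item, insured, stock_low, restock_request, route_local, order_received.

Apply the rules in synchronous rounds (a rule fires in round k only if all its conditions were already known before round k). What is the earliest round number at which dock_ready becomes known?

5

Round 1: R3 [route_local ∧ restock_request → payment_cleared]; R9 [route_local → packed]; R10 [address_valid ∧ order_received ∧ stock_low → notify_customer]; R13 [fragile_item → priority_ship]. New: payment_cleared, packed, notify_customer, priority_ship.
Round 2: R8 [notify_customer ∧ insured ∧ route_local → manifest_closed]; R15 [payment_cleared → labeled]. New: manifest_closed, labeled.
Round 3: R4 [manifest_closed ∧ payment_cleared ∧ shipped → split_shipment]. New: split_shipment.
Round 4: R7 [split_shipment ∧ priority_ship ∧ shipped → carrier_assigned]. New: carrier_assigned.
Round 5: R1 [carrier_assigned → dock_ready]; R5 [manifest_closed ∧ carrier_assigned → cond_6]. New: dock_ready, cond_6.
dock_ready first appears in round 5.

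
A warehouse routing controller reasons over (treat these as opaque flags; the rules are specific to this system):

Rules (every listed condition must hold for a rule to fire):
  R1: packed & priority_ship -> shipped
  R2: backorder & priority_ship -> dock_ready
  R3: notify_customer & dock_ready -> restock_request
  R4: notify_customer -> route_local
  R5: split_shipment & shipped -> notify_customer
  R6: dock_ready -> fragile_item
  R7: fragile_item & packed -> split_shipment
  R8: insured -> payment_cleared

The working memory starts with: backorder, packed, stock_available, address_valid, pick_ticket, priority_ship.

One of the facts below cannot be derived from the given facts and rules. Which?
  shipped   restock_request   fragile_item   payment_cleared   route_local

[1] R1 [packed & priority_ship -> shipped]; R2 [backorder & priority_ship -> dock_ready]. ⇒ new: shipped, dock_ready.
[2] R6 [dock_ready -> fragile_item]. ⇒ new: fragile_item.
[3] R7 [fragile_item & packed -> split_shipment]. ⇒ new: split_shipment.
[4] R5 [split_shipment & shipped -> notify_customer]. ⇒ new: notify_customer.
[5] R3 [notify_customer & dock_ready -> restock_request]; R4 [notify_customer -> route_local]. ⇒ new: restock_request, route_local.
Derived: shipped (round 1), route_local (round 5), restock_request (round 5), fragile_item (round 2). payment_cleared never appears in any round.

payment_cleared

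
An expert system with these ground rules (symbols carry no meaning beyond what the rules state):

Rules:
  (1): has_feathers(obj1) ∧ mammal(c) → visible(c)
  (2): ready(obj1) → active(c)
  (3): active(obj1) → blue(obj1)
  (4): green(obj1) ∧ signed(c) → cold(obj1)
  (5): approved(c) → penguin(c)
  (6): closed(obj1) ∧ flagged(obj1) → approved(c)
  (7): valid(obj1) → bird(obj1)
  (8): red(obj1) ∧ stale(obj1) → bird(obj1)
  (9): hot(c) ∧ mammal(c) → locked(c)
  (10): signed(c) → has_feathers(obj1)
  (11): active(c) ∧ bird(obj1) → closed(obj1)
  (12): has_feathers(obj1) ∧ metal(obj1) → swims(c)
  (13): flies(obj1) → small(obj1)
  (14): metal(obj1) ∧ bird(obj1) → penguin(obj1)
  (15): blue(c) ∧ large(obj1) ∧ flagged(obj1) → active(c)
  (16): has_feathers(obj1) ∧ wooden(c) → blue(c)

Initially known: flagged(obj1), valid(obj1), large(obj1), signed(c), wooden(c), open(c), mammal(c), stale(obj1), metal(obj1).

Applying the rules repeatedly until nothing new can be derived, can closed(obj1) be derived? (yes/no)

Round 1: (7) [valid(obj1) → bird(obj1)]; (10) [signed(c) → has_feathers(obj1)]. Adds bird(obj1), has_feathers(obj1).
Round 2: (1) [has_feathers(obj1) ∧ mammal(c) → visible(c)]; (12) [has_feathers(obj1) ∧ metal(obj1) → swims(c)]; (14) [metal(obj1) ∧ bird(obj1) → penguin(obj1)]; (16) [has_feathers(obj1) ∧ wooden(c) → blue(c)]. Adds visible(c), swims(c), penguin(obj1), blue(c).
Round 3: (15) [blue(c) ∧ large(obj1) ∧ flagged(obj1) → active(c)]. Adds active(c).
Round 4: (11) [active(c) ∧ bird(obj1) → closed(obj1)]. Adds closed(obj1).
Round 5: (6) [closed(obj1) ∧ flagged(obj1) → approved(c)]. Adds approved(c).
Round 6: (5) [approved(c) → penguin(c)]. Adds penguin(c).
closed(obj1) appears in round 4, so it is derivable.

yes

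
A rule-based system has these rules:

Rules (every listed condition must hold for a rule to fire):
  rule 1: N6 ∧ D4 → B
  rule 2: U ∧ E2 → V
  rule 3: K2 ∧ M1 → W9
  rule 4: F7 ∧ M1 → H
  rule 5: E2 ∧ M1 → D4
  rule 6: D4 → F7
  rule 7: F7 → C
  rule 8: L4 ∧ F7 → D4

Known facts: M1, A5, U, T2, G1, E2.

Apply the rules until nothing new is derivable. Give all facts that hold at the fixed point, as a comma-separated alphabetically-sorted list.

Round 1 — rule 2, rule 5, derive V, D4.
Round 2 — rule 6, derive F7.
Round 3 — rule 4, rule 7, derive H, C.

A5, C, D4, E2, F7, G1, H, M1, T2, U, V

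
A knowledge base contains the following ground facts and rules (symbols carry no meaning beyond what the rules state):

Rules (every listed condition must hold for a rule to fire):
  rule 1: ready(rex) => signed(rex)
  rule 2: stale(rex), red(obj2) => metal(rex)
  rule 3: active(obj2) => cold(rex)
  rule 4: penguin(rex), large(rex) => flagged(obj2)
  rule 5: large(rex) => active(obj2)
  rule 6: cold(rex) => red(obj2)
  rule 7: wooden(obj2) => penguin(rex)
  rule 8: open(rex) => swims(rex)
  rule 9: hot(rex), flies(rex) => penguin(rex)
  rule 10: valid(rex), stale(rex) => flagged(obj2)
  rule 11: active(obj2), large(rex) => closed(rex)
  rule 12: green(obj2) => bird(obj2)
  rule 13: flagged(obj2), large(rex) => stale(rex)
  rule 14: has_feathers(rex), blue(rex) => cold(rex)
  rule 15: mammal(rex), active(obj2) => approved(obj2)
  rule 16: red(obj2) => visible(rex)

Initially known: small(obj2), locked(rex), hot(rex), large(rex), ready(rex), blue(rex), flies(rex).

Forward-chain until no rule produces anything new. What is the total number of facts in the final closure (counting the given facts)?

Round 1: rule 1 [ready(rex) => signed(rex)]; rule 5 [large(rex) => active(obj2)]; rule 9 [hot(rex), flies(rex) => penguin(rex)]. New: signed(rex), active(obj2), penguin(rex).
Round 2: rule 3 [active(obj2) => cold(rex)]; rule 4 [penguin(rex), large(rex) => flagged(obj2)]; rule 11 [active(obj2), large(rex) => closed(rex)]. New: cold(rex), flagged(obj2), closed(rex).
Round 3: rule 6 [cold(rex) => red(obj2)]; rule 13 [flagged(obj2), large(rex) => stale(rex)]. New: red(obj2), stale(rex).
Round 4: rule 2 [stale(rex), red(obj2) => metal(rex)]; rule 16 [red(obj2) => visible(rex)]. New: metal(rex), visible(rex).
Closure: {active(obj2), blue(rex), closed(rex), cold(rex), flagged(obj2), flies(rex), hot(rex), large(rex), locked(rex), metal(rex), penguin(rex), ready(rex), red(obj2), signed(rex), small(obj2), stale(rex), visible(rex)} — 17 facts.

17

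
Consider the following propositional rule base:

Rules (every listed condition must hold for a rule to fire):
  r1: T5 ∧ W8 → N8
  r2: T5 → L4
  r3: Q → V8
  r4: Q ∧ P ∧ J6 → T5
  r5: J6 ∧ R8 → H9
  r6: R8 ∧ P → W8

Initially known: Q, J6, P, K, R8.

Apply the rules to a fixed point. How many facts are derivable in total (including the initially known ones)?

11

Round 1 fires r3, r4, r5, r6, giving V8, T5, H9, W8.
Round 2 fires r1, r2, giving N8, L4.
Closure: {H9, J6, K, L4, N8, P, Q, R8, T5, V8, W8} — 11 facts.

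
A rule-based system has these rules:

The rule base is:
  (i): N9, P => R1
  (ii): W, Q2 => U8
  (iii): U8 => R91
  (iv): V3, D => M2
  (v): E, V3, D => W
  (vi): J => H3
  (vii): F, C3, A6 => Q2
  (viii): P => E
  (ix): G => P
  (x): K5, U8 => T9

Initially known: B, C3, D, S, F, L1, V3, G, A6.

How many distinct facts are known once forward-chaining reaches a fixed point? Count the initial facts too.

16

[1] (iv) [V3, D => M2]; (vii) [F, C3, A6 => Q2]; (ix) [G => P]. ⇒ new: M2, Q2, P.
[2] (viii) [P => E]. ⇒ new: E.
[3] (v) [E, V3, D => W]. ⇒ new: W.
[4] (ii) [W, Q2 => U8]. ⇒ new: U8.
[5] (iii) [U8 => R91]. ⇒ new: R91.
Closure: {A6, B, C3, D, E, F, G, L1, M2, P, Q2, R91, S, U8, V3, W} — 16 facts.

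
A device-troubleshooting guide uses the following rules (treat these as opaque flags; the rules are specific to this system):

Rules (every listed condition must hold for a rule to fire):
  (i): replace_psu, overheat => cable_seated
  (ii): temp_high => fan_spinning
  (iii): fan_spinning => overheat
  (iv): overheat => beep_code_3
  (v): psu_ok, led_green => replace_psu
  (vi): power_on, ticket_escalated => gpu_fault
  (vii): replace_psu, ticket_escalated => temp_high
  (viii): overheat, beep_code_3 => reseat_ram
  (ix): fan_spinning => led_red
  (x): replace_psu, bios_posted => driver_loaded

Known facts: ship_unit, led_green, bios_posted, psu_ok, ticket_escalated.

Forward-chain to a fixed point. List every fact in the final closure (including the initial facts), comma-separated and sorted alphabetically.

Round 1 fires (v), giving replace_psu.
Round 2 fires (vii), (x), giving temp_high, driver_loaded.
Round 3 fires (ii), giving fan_spinning.
Round 4 fires (iii), (ix), giving overheat, led_red.
Round 5 fires (i), (iv), giving cable_seated, beep_code_3.
Round 6 fires (viii), giving reseat_ram.

beep_code_3, bios_posted, cable_seated, driver_loaded, fan_spinning, led_green, led_red, overheat, psu_ok, replace_psu, reseat_ram, ship_unit, temp_high, ticket_escalated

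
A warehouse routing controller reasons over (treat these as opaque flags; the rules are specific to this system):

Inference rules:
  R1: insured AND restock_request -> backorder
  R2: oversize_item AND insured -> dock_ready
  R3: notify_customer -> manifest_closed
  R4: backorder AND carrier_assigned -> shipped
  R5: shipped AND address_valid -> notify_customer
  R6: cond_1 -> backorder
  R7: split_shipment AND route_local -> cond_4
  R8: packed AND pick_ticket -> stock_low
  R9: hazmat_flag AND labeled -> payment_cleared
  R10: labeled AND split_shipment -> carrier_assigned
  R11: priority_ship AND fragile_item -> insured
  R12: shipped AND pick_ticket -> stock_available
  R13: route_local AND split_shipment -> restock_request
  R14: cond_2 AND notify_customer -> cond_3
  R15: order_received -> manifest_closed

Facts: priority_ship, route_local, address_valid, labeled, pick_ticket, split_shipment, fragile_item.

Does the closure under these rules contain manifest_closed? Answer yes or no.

Round 1: R7 [split_shipment AND route_local -> cond_4]; R10 [labeled AND split_shipment -> carrier_assigned]; R11 [priority_ship AND fragile_item -> insured]; R13 [route_local AND split_shipment -> restock_request]. Adds cond_4, carrier_assigned, insured, restock_request.
Round 2: R1 [insured AND restock_request -> backorder]. Adds backorder.
Round 3: R4 [backorder AND carrier_assigned -> shipped]. Adds shipped.
Round 4: R5 [shipped AND address_valid -> notify_customer]; R12 [shipped AND pick_ticket -> stock_available]. Adds notify_customer, stock_available.
Round 5: R3 [notify_customer -> manifest_closed]. Adds manifest_closed.
manifest_closed appears in round 5, so it is derivable.

yes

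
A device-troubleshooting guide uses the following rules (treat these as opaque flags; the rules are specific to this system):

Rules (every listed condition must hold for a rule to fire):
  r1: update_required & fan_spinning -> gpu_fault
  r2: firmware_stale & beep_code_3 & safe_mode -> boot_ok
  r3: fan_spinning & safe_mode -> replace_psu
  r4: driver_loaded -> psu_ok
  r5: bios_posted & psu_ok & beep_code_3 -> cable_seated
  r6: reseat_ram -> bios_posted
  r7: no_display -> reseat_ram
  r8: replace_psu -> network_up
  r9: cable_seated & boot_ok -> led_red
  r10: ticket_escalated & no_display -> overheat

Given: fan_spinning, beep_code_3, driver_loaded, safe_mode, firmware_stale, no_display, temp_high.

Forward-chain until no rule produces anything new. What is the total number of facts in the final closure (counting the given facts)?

Round 1 fires r2, r3, r4, r7, giving boot_ok, replace_psu, psu_ok, reseat_ram.
Round 2 fires r6, r8, giving bios_posted, network_up.
Round 3 fires r5, giving cable_seated.
Round 4 fires r9, giving led_red.
Closure: {beep_code_3, bios_posted, boot_ok, cable_seated, driver_loaded, fan_spinning, firmware_stale, led_red, network_up, no_display, psu_ok, replace_psu, reseat_ram, safe_mode, temp_high} — 15 facts.

15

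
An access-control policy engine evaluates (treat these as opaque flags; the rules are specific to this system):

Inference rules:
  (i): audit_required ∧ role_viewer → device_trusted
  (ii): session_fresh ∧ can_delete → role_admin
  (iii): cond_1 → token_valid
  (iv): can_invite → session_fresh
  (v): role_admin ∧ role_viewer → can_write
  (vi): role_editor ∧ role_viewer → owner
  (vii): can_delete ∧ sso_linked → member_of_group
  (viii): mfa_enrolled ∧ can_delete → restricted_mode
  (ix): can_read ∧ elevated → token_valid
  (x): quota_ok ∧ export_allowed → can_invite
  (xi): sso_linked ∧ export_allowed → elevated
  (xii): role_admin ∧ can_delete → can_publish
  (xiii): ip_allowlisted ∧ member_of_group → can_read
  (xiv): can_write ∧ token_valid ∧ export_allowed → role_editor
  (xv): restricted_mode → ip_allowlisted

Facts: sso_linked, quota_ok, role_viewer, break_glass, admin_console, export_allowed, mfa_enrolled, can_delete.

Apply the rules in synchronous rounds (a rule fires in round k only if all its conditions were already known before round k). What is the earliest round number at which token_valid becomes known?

4

Round 1 fires (vii), (viii), (x), (xi), giving member_of_group, restricted_mode, can_invite, elevated.
Round 2 fires (iv), (xv), giving session_fresh, ip_allowlisted.
Round 3 fires (ii), (xiii), giving role_admin, can_read.
Round 4 fires (v), (ix), (xii), giving can_write, token_valid, can_publish.
token_valid first appears in round 4.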